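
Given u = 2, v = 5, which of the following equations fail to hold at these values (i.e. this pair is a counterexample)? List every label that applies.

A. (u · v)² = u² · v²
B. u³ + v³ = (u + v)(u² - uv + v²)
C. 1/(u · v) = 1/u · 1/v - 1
C

Evaluating each claim at the given values:
A. LHS = 100, RHS = 100 → holds here (LHS = RHS)
B. LHS = 133, RHS = 133 → holds here (LHS = RHS)
C. LHS = 1/10, RHS = -9/10 → fails here (LHS ≠ RHS)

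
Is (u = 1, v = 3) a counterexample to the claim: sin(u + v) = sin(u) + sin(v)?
Yes

Substituting u = 1, v = 3:
LHS = sin(1 + 3) = sin(4) ≈ -0.7568
RHS = sin(1) + sin(3) ≈ 0.9826

Since LHS ≠ RHS, this pair disproves the claim.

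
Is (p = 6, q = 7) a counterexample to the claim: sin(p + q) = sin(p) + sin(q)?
Substituting p = 6, q = 7:
LHS = sin(6 + 7) = sin(13) ≈ 0.4202
RHS = sin(6) + sin(7) ≈ 0.3776

Since LHS ≠ RHS, this pair disproves the claim.

Answer: Yes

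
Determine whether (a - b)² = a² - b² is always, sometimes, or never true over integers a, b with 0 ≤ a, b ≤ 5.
Sometimes true

It holds at (a, b) = (2, 0) (both sides equal 4), but fails at (a, b) = (3, 5) (LHS = 4, RHS = -16).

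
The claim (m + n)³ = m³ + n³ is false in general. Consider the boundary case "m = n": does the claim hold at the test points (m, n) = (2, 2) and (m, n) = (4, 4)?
At (2, 2): LHS = 64 ≠ RHS = 16
At (4, 4): LHS = 512 ≠ RHS = 128

Answer: No, fails at both test points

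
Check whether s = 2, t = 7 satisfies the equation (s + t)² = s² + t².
Fails

Substituting s = 2, t = 7:

LHS = (2 + 7)² = 81
RHS = 2² + 7² = 53

LHS ≠ RHS, so the equation does not hold at this point.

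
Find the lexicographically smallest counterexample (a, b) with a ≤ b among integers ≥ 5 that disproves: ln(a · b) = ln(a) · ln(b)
(a, b) = (5, 5)

Substituting (5, 5) into the claim:
LHS = ln(5 · 5) = ln(25) ≈ 3.219
RHS = ln(5) · ln(5) = ln(5)² ≈ 2.59

Since LHS ≠ RHS, this pair disproves the claim, and no lexicographically smaller pair (a ≤ b, integers ≥ 5) does.

For instance (8, 12) is also a counterexample (LHS = ln(96) ≈ 4.564, RHS = ln(8)·ln(12) ≈ 5.167), but it's lexicographically larger.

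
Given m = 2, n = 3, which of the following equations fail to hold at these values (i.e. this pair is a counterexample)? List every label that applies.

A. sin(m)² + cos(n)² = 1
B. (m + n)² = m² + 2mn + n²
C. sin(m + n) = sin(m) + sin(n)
Evaluating each claim at the given values:
A. LHS = sin(2)² + cos(3)² ≈ 1.807, RHS = 1 → fails here (LHS ≠ RHS)
B. LHS = 25, RHS = 25 → holds here (LHS = RHS)
C. LHS = sin(5) ≈ -0.9589, RHS = sin(3) + sin(2) ≈ 1.05 → fails here (LHS ≠ RHS)

Answer: A, C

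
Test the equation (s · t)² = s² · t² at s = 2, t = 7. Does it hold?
Substituting s = 2, t = 7:

LHS = (2 · 7)² = 196
RHS = 2² · 7² = 196

LHS = RHS, so the equation holds at this point.

Answer: Holds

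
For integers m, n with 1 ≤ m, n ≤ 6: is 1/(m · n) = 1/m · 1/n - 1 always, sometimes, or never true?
Never true

The claim fails for every pair in the range. For instance at (m, n) = (5, 3): LHS = 1/15, RHS = -14/15.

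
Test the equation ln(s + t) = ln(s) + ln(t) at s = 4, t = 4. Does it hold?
Substituting s = 4, t = 4:

LHS = ln(4 + 4) = ln(8) ≈ 2.079
RHS = ln(4) + ln(4) = 2·ln(4) ≈ 2.773

LHS ≠ RHS, so the equation does not hold at this point.

Answer: Fails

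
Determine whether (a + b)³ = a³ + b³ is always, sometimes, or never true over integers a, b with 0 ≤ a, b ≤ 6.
It holds at (a, b) = (0, 4) (both sides equal 64), but fails at (a, b) = (3, 4) (LHS = 343, RHS = 91).

Answer: Sometimes true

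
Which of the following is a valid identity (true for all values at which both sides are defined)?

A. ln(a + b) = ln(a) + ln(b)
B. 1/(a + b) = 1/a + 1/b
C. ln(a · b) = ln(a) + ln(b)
A: fails at (2, 5) — LHS = ln(7) ≈ 1.946, RHS = ln(2) + ln(5) ≈ 2.303.
B: fails at (4, 6) — LHS = 1/10, RHS = 5/12.
C: holds — e.g. at (3, 5), both sides equal ln(15) ≈ 2.708.

Answer: C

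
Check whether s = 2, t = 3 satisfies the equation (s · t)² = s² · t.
Substituting s = 2, t = 3:

LHS = (2 · 3)² = 36
RHS = 2² · 3 = 12

LHS ≠ RHS, so the equation does not hold at this point.

Answer: Fails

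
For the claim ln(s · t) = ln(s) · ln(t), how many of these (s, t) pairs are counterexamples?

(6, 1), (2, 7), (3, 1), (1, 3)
4

Testing each pair:
(6, 1): LHS = ln(6) ≈ 1.792, RHS = 0 → counterexample
(2, 7): LHS = ln(14) ≈ 2.639, RHS = ln(2)·ln(7) ≈ 1.349 → counterexample
(3, 1): LHS = ln(3) ≈ 1.099, RHS = 0 → counterexample
(1, 3): LHS = ln(3) ≈ 1.099, RHS = 0 → counterexample

That makes 4 counterexamples.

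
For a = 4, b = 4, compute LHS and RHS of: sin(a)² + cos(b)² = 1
LHS = sin(4)² + cos(4)² = 1
RHS = 1

LHS = RHS: the two sides agree.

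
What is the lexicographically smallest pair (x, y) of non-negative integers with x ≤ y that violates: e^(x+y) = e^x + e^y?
Substituting (0, 0) into the claim:
LHS = e^(0+0) = 1
RHS = e^0 + e^0 = 2

Since LHS ≠ RHS, this pair disproves the claim, and no lexicographically smaller pair (x ≤ y, non-negative integers) does.

For instance (1, 3) is also a counterexample (LHS = e^4 ≈ 54.6, RHS = e + e^3 ≈ 22.8), but it's lexicographically larger.

Answer: (x, y) = (0, 0)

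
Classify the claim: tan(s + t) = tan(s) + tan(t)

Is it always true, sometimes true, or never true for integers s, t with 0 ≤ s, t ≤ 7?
Sometimes true

It holds at (s, t) = (0, 5) (both sides equal tan(5) ≈ -3.381), but fails at (s, t) = (4, 2) (LHS = tan(6) ≈ -0.291, RHS = tan(2) + tan(4) ≈ -1.027).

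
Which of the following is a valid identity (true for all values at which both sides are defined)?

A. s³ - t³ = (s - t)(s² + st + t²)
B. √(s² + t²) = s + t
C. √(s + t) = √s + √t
A

A: holds — e.g. at (4, 5), both sides equal -61.
B: fails at (3, 7) — LHS = √(58) ≈ 7.616, RHS = 10.
C: fails at (4, 6) — LHS = √(10) ≈ 3.162, RHS = 2 + √(6) ≈ 4.449.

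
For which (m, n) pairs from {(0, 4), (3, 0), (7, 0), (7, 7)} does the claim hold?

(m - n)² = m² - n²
Testing each pair:
(0, 4): LHS = 16, RHS = -16 → fails
(3, 0): LHS = 9, RHS = 9 → holds
(7, 0): LHS = 49, RHS = 49 → holds
(7, 7): LHS = 0, RHS = 0 → holds

3 of 4 pairs satisfy the claim.

Answer: (3, 0), (7, 0), (7, 7)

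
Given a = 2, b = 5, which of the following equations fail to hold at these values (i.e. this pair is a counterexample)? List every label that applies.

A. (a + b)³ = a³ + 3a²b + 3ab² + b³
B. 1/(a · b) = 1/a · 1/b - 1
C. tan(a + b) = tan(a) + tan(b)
Evaluating each claim at the given values:
A. LHS = 343, RHS = 343 → holds here (LHS = RHS)
B. LHS = 1/10, RHS = -9/10 → fails here (LHS ≠ RHS)
C. LHS = tan(7) ≈ 0.8714, RHS = tan(5) + tan(2) ≈ -5.566 → fails here (LHS ≠ RHS)

Answer: B, C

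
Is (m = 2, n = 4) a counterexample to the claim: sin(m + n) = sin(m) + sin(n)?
Substituting m = 2, n = 4:
LHS = sin(2 + 4) = sin(6) ≈ -0.2794
RHS = sin(2) + sin(4) ≈ 0.1525

Since LHS ≠ RHS, this pair disproves the claim.

Answer: Yes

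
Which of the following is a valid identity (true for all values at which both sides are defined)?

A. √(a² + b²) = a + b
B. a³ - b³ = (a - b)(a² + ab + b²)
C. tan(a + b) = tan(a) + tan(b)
B

A: fails at (1, 1) — LHS = √(2) ≈ 1.414, RHS = 2.
B: holds — e.g. at (3, 3), both sides equal 0.
C: fails at (6, 7) — LHS = tan(13) ≈ 0.463, RHS = tan(6) + tan(7) ≈ 0.5804.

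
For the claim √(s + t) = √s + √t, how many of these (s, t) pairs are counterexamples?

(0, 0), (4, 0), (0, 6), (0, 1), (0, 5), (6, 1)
1

Testing each pair:
(0, 0): LHS = 0, RHS = 0 → satisfies claim
(4, 0): LHS = 2, RHS = 2 → satisfies claim
(0, 6): LHS = √(6) ≈ 2.449, RHS = √(6) ≈ 2.449 → satisfies claim
(0, 1): LHS = 1, RHS = 1 → satisfies claim
(0, 5): LHS = √(5) ≈ 2.236, RHS = √(5) ≈ 2.236 → satisfies claim
(6, 1): LHS = √(7) ≈ 2.646, RHS = 1 + √(6) ≈ 3.449 → counterexample

That makes 1 counterexample.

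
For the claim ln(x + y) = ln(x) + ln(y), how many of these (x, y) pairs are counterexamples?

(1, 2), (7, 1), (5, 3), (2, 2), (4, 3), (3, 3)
5

Testing each pair:
(1, 2): LHS = ln(3) ≈ 1.099, RHS = ln(2) ≈ 0.6931 → counterexample
(7, 1): LHS = ln(8) ≈ 2.079, RHS = ln(7) ≈ 1.946 → counterexample
(5, 3): LHS = ln(8) ≈ 2.079, RHS = ln(3) + ln(5) ≈ 2.708 → counterexample
(2, 2): LHS = ln(4) ≈ 1.386, RHS = 2·ln(2) ≈ 1.386 → satisfies claim
(4, 3): LHS = ln(7) ≈ 1.946, RHS = ln(3) + ln(4) ≈ 2.485 → counterexample
(3, 3): LHS = ln(6) ≈ 1.792, RHS = 2·ln(3) ≈ 2.197 → counterexample

That makes 5 counterexamples.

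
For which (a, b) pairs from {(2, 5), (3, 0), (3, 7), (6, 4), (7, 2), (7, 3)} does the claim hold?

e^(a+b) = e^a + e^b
None

Testing each pair:
(2, 5): LHS = e^7 ≈ 1097, RHS = e^2 + e^5 ≈ 155.8 → fails
(3, 0): LHS = e^3 ≈ 20.09, RHS = 1 + e^3 ≈ 21.09 → fails
(3, 7): LHS = e^10 ≈ 22026.5, RHS = e^3 + e^7 ≈ 1117 → fails
(6, 4): LHS = e^10 ≈ 22026.5, RHS = e^4 + e^6 ≈ 458 → fails
(7, 2): LHS = e^9 ≈ 8103, RHS = e^2 + e^7 ≈ 1104 → fails
(7, 3): LHS = e^10 ≈ 22026.5, RHS = e^3 + e^7 ≈ 1117 → fails

No pair satisfies the claim.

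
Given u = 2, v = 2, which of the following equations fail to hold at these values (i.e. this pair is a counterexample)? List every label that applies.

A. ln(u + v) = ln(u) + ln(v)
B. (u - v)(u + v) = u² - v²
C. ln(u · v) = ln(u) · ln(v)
C

Evaluating each claim at the given values:
A. LHS = ln(4) ≈ 1.386, RHS = 2·ln(2) ≈ 1.386 → holds here (LHS = RHS)
B. LHS = 0, RHS = 0 → holds here (LHS = RHS)
C. LHS = ln(4) ≈ 1.386, RHS = ln(2)² ≈ 0.4805 → fails here (LHS ≠ RHS)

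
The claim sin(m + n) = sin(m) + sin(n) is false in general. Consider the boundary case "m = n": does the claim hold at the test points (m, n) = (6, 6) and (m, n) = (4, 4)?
At (6, 6): LHS = sin(12) ≈ -0.5366 ≠ RHS = 2·sin(6) ≈ -0.5588
At (4, 4): LHS = sin(8) ≈ 0.9894 ≠ RHS = 2·sin(4) ≈ -1.514

Answer: No, fails at both test points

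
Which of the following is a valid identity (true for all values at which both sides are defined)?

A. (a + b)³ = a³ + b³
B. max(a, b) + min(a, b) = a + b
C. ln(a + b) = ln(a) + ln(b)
A: fails at (2, 4) — LHS = 216, RHS = 72.
B: holds — e.g. at (4, 5), both sides equal 9.
C: fails at (2, 7) — LHS = ln(9) ≈ 2.197, RHS = ln(2) + ln(7) ≈ 2.639.

Answer: B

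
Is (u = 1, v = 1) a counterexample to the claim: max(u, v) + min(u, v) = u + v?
Substituting u = 1, v = 1:
LHS = max(1, 1) + min(1, 1) = 2
RHS = 1 + 1 = 2

The sides agree, so this pair does not disprove the claim.

Answer: No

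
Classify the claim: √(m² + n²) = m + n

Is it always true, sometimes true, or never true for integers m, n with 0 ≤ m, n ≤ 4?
Sometimes true

It holds at (m, n) = (2, 0) (both sides equal 2), but fails at (m, n) = (3, 4) (LHS = 5, RHS = 7).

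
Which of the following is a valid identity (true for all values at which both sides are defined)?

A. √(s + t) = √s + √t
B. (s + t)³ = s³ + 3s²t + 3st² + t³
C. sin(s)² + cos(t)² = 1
B

A: fails at (2, 5) — LHS = √(7) ≈ 2.646, RHS = √(2) + √(5) ≈ 3.65.
B: holds — e.g. at (1, 4), both sides equal 125.
C: fails at (2, 7) — LHS = cos(7)² + sin(2)² ≈ 1.395, RHS = 1.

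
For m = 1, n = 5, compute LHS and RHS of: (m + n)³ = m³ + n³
LHS = (1 + 5)³ = 216
RHS = 1³ + 5³ = 126

LHS ≠ RHS, so the equation does not hold here.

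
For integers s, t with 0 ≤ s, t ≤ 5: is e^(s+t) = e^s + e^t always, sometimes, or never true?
The claim fails for every pair in the range. For instance at (s, t) = (4, 5): LHS = e^9 ≈ 8103, RHS = e^4 + e^5 ≈ 203.

Answer: Never true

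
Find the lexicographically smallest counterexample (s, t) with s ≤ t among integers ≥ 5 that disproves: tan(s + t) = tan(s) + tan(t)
(s, t) = (5, 5)

Substituting (5, 5) into the claim:
LHS = tan(5 + 5) = tan(10) ≈ 0.6484
RHS = tan(5) + tan(5) = 2·tan(5) ≈ -6.761

Since LHS ≠ RHS, this pair disproves the claim, and no lexicographically smaller pair (s ≤ t, integers ≥ 5) does.

For instance (7, 7) is also a counterexample (LHS = tan(14) ≈ 7.245, RHS = 2·tan(7) ≈ 1.743), but it's lexicographically larger.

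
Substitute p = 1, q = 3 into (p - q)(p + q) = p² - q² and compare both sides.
LHS = (1 - 3)(1 + 3) = -8
RHS = 1² - 3² = -8

LHS = RHS: the two sides agree.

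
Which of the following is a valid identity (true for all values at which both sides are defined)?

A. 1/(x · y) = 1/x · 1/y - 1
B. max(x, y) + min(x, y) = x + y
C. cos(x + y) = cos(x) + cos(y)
B

A: fails at (2, 2) — LHS = 1/4, RHS = -3/4.
B: holds — e.g. at (1, 1), both sides equal 2.
C: fails at (2, 5) — LHS = cos(7) ≈ 0.7539, RHS = cos(2) + cos(5) ≈ -0.1325.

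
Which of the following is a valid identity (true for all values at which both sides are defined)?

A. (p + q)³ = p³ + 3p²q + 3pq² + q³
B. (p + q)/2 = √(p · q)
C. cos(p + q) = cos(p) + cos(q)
A: holds — e.g. at (6, 7), both sides equal 2197.
B: fails at (4, 6) — LHS = 5, RHS = 2·√(6) ≈ 4.899.
C: fails at (1, 3) — LHS = cos(4) ≈ -0.6536, RHS = cos(3) + cos(1) ≈ -0.4497.

Answer: A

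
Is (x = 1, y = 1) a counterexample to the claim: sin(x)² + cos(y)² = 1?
Substituting x = 1, y = 1:
LHS = sin(1)² + cos(1)² = 1
RHS = 1

The sides agree, so this pair does not disprove the claim.

Answer: No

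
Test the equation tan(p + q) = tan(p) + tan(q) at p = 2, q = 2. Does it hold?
Substituting p = 2, q = 2:

LHS = tan(2 + 2) = tan(4) ≈ 1.158
RHS = tan(2) + tan(2) = 2·tan(2) ≈ -4.37

LHS ≠ RHS, so the equation does not hold at this point.

Answer: Fails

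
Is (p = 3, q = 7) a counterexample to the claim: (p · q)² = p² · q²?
No

Substituting p = 3, q = 7:
LHS = (3 · 7)² = 441
RHS = 3² · 7² = 441

The sides agree, so this pair does not disprove the claim.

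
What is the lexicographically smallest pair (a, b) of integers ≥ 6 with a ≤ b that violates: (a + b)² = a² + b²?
(a, b) = (6, 6)

Substituting (6, 6) into the claim:
LHS = (6 + 6)² = 144
RHS = 6² + 6² = 72

Since LHS ≠ RHS, this pair disproves the claim, and no lexicographically smaller pair (a ≤ b, integers ≥ 6) does.

For instance (12, 12) is also a counterexample (LHS = 576, RHS = 288), but it's lexicographically larger.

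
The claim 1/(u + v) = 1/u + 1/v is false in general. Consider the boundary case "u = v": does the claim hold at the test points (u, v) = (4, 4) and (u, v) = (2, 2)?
No, fails at both test points

At (4, 4): LHS = 1/8 ≠ RHS = 1/2
At (2, 2): LHS = 1/4 ≠ RHS = 1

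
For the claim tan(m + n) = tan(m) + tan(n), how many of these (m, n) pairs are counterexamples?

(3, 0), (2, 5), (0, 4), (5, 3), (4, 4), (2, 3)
Testing each pair:
(3, 0): LHS = tan(3) ≈ -0.1425, RHS = tan(3) ≈ -0.1425 → satisfies claim
(2, 5): LHS = tan(7) ≈ 0.8714, RHS = tan(5) + tan(2) ≈ -5.566 → counterexample
(0, 4): LHS = tan(4) ≈ 1.158, RHS = tan(4) ≈ 1.158 → satisfies claim
(5, 3): LHS = tan(8) ≈ -6.8, RHS = tan(5) + tan(3) ≈ -3.523 → counterexample
(4, 4): LHS = tan(8) ≈ -6.8, RHS = 2·tan(4) ≈ 2.316 → counterexample
(2, 3): LHS = tan(5) ≈ -3.381, RHS = tan(2) + tan(3) ≈ -2.328 → counterexample

That makes 4 counterexamples.

Answer: 4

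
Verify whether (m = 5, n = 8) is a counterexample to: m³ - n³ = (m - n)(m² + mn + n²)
No

Substituting m = 5, n = 8:
LHS = 5³ - 8³ = -387
RHS = (5 - 8)(5² + 5·8 + 8²) = -387

The sides agree, so this pair does not disprove the claim.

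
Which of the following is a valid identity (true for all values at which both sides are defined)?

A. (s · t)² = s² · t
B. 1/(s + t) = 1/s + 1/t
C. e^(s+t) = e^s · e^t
C

A: fails at (3, 5) — LHS = 225, RHS = 45.
B: fails at (3, 5) — LHS = 1/8, RHS = 8/15.
C: holds — e.g. at (4, 6), both sides equal e^10 ≈ 22026.5.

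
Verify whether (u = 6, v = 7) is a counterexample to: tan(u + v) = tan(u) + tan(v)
Substituting u = 6, v = 7:
LHS = tan(6 + 7) = tan(13) ≈ 0.463
RHS = tan(6) + tan(7) ≈ 0.5804

Since LHS ≠ RHS, this pair disproves the claim.

Answer: Yes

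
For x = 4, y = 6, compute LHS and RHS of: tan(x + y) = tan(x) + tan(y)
LHS = tan(4 + 6) = tan(10) ≈ 0.6484
RHS = tan(4) + tan(6) ≈ 0.8668

LHS ≠ RHS (they differ by about 0.2185), so the equation does not hold here.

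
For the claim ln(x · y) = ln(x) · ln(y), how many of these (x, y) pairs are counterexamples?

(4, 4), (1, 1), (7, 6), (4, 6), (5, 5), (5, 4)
5

Testing each pair:
(4, 4): LHS = ln(16) ≈ 2.773, RHS = ln(4)² ≈ 1.922 → counterexample
(1, 1): LHS = 0, RHS = 0 → satisfies claim
(7, 6): LHS = ln(42) ≈ 3.738, RHS = ln(6)·ln(7) ≈ 3.487 → counterexample
(4, 6): LHS = ln(24) ≈ 3.178, RHS = ln(4)·ln(6) ≈ 2.484 → counterexample
(5, 5): LHS = ln(25) ≈ 3.219, RHS = ln(5)² ≈ 2.59 → counterexample
(5, 4): LHS = ln(20) ≈ 2.996, RHS = ln(4)·ln(5) ≈ 2.231 → counterexample

That makes 5 counterexamples.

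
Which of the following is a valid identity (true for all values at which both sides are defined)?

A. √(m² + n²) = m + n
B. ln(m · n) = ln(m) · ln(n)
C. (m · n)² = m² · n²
C

A: fails at (4, 5) — LHS = √(41) ≈ 6.403, RHS = 9.
B: fails at (2, 7) — LHS = ln(14) ≈ 2.639, RHS = ln(2)·ln(7) ≈ 1.349.
C: holds — e.g. at (2, 4), both sides equal 64.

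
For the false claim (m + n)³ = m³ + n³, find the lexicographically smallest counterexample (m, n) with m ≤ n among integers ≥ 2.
Substituting (2, 2) into the claim:
LHS = (2 + 2)³ = 64
RHS = 2³ + 2³ = 16

Since LHS ≠ RHS, this pair disproves the claim, and no lexicographically smaller pair (m ≤ n, integers ≥ 2) does.

For instance (5, 9) is also a counterexample (LHS = 2744, RHS = 854), but it's lexicographically larger.

Answer: (m, n) = (2, 2)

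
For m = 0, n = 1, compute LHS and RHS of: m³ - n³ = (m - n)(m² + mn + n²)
LHS = 0³ - 1³ = -1
RHS = (0 - 1)(0² + 0·1 + 1²) = -1

LHS = RHS: the two sides agree.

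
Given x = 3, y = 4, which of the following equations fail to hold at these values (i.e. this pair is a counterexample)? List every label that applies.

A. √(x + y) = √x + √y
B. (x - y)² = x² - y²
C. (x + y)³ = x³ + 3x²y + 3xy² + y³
Evaluating each claim at the given values:
A. LHS = √(7) ≈ 2.646, RHS = √(3) + 2 ≈ 3.732 → fails here (LHS ≠ RHS)
B. LHS = 1, RHS = -7 → fails here (LHS ≠ RHS)
C. LHS = 343, RHS = 343 → holds here (LHS = RHS)

Answer: A, B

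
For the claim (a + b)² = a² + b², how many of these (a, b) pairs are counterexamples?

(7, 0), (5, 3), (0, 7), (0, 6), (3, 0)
Testing each pair:
(7, 0): LHS = 49, RHS = 49 → satisfies claim
(5, 3): LHS = 64, RHS = 34 → counterexample
(0, 7): LHS = 49, RHS = 49 → satisfies claim
(0, 6): LHS = 36, RHS = 36 → satisfies claim
(3, 0): LHS = 9, RHS = 9 → satisfies claim

That makes 1 counterexample.

Answer: 1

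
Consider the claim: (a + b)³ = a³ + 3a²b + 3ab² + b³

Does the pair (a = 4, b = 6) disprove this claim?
No

Substituting a = 4, b = 6:
LHS = (4 + 6)³ = 1000
RHS = 4³ + 3·4²·6 + 3·4·6² + 6³ = 1000

The sides agree, so this pair does not disprove the claim.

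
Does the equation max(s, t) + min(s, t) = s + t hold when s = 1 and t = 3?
Holds

Substituting s = 1, t = 3:

LHS = max(1, 3) + min(1, 3) = 4
RHS = 1 + 3 = 4

LHS = RHS, so the equation holds at this point.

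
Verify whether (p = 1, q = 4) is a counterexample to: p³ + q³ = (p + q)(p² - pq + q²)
No

Substituting p = 1, q = 4:
LHS = 1³ + 4³ = 65
RHS = (1 + 4)(1² - 1·4 + 4²) = 65

The sides agree, so this pair does not disprove the claim.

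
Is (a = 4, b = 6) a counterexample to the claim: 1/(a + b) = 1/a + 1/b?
Yes

Substituting a = 4, b = 6:
LHS = 1/(4 + 6) = 1/10
RHS = 1/4 + 1/6 = 5/12

Since LHS ≠ RHS, this pair disproves the claim.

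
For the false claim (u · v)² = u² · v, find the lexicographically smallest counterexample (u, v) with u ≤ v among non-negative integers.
At (0, 6): both sides equal 0, so it holds there.

Substituting (1, 2) into the claim:
LHS = (1 · 2)² = 4
RHS = 1² · 2 = 2

Since LHS ≠ RHS, this pair disproves the claim, and no lexicographically smaller pair (u ≤ v, non-negative integers) does.

For instance (3, 6) is also a counterexample (LHS = 324, RHS = 54), but it's lexicographically larger.

Answer: (u, v) = (1, 2)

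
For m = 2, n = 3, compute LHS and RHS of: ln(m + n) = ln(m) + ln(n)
LHS = ln(2 + 3) = ln(5) ≈ 1.609
RHS = ln(2) + ln(3) ≈ 1.792

LHS ≠ RHS (they differ by about 0.1823), so the equation does not hold here.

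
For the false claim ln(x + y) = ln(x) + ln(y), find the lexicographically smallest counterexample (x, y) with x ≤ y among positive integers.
Substituting (1, 1) into the claim:
LHS = ln(1 + 1) = ln(2) ≈ 0.6931
RHS = ln(1) + ln(1) = 0

Since LHS ≠ RHS, this pair disproves the claim, and no lexicographically smaller pair (x ≤ y, positive integers) does.

For instance (2, 6) is also a counterexample (LHS = ln(8) ≈ 2.079, RHS = ln(2) + ln(6) ≈ 2.485), but it's lexicographically larger.

Answer: (x, y) = (1, 1)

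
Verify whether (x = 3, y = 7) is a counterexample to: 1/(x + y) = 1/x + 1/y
Substituting x = 3, y = 7:
LHS = 1/(3 + 7) = 1/10
RHS = 1/3 + 1/7 = 10/21

Since LHS ≠ RHS, this pair disproves the claim.

Answer: Yes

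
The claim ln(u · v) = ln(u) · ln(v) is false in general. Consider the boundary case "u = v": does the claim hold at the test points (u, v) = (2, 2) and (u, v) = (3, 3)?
At (2, 2): LHS = ln(4) ≈ 1.386 ≠ RHS = ln(2)² ≈ 0.4805
At (3, 3): LHS = ln(9) ≈ 2.197 ≠ RHS = ln(3)² ≈ 1.207

Answer: No, fails at both test points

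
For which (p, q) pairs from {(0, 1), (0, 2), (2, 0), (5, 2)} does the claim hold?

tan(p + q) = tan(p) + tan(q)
(0, 1), (0, 2), (2, 0)

Testing each pair:
(0, 1): LHS = tan(1) ≈ 1.557, RHS = tan(1) ≈ 1.557 → holds
(0, 2): LHS = tan(2) ≈ -2.185, RHS = tan(2) ≈ -2.185 → holds
(2, 0): LHS = tan(2) ≈ -2.185, RHS = tan(2) ≈ -2.185 → holds
(5, 2): LHS = tan(7) ≈ 0.8714, RHS = tan(5) + tan(2) ≈ -5.566 → fails

3 of 4 pairs satisfy the claim.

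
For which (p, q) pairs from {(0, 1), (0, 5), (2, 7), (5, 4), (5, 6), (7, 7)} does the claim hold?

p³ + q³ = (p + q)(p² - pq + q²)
Testing each pair:
(0, 1): LHS = 1, RHS = 1 → holds
(0, 5): LHS = 125, RHS = 125 → holds
(2, 7): LHS = 351, RHS = 351 → holds
(5, 4): LHS = 189, RHS = 189 → holds
(5, 6): LHS = 341, RHS = 341 → holds
(7, 7): LHS = 686, RHS = 686 → holds

Every pair satisfies the claim.

Answer: All pairs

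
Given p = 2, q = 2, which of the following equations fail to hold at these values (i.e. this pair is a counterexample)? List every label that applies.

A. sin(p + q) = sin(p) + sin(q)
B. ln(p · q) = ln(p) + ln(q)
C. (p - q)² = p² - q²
A

Evaluating each claim at the given values:
A. LHS = sin(4) ≈ -0.7568, RHS = 2·sin(2) ≈ 1.819 → fails here (LHS ≠ RHS)
B. LHS = ln(4) ≈ 1.386, RHS = 2·ln(2) ≈ 1.386 → holds here (LHS = RHS)
C. LHS = 0, RHS = 0 → holds here (LHS = RHS)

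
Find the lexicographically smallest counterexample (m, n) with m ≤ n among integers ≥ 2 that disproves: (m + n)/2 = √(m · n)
(m, n) = (2, 3)

At (2, 2): both sides equal 2, so it holds there.

Substituting (2, 3) into the claim:
LHS = (2 + 3)/2 = 5/2
RHS = √(2 · 3) = √(6) ≈ 2.449

Since LHS ≠ RHS, this pair disproves the claim, and no lexicographically smaller pair (m ≤ n, integers ≥ 2) does.

For instance (7, 9) is also a counterexample (LHS = 8, RHS = 3·√(7) ≈ 7.937), but it's lexicographically larger.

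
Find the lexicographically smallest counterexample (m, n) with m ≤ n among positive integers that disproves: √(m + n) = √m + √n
(m, n) = (1, 1)

Substituting (1, 1) into the claim:
LHS = √(1 + 1) = √(2) ≈ 1.414
RHS = √1 + √1 = 2

Since LHS ≠ RHS, this pair disproves the claim, and no lexicographically smaller pair (m ≤ n, positive integers) does.

For instance (1, 5) is also a counterexample (LHS = √(6) ≈ 2.449, RHS = 1 + √(5) ≈ 3.236), but it's lexicographically larger.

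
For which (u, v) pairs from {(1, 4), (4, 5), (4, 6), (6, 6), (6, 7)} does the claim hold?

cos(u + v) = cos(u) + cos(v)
Testing each pair:
(1, 4): LHS = cos(5) ≈ 0.2837, RHS = cos(4) + cos(1) ≈ -0.1133 → fails
(4, 5): LHS = cos(9) ≈ -0.9111, RHS = cos(4) + cos(5) ≈ -0.37 → fails
(4, 6): LHS = cos(10) ≈ -0.8391, RHS = cos(4) + cos(6) ≈ 0.3065 → fails
(6, 6): LHS = cos(12) ≈ 0.8439, RHS = 2·cos(6) ≈ 1.92 → fails
(6, 7): LHS = cos(13) ≈ 0.9074, RHS = cos(7) + cos(6) ≈ 1.714 → fails

No pair satisfies the claim.

Answer: None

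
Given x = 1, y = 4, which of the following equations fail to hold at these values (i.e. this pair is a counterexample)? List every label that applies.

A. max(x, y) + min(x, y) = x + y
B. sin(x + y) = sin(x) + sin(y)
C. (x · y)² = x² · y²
Evaluating each claim at the given values:
A. LHS = 5, RHS = 5 → holds here (LHS = RHS)
B. LHS = sin(5) ≈ -0.9589, RHS = sin(4) + sin(1) ≈ 0.08467 → fails here (LHS ≠ RHS)
C. LHS = 16, RHS = 16 → holds here (LHS = RHS)

Answer: B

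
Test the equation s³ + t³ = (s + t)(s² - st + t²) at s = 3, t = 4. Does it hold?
Substituting s = 3, t = 4:

LHS = 3³ + 4³ = 91
RHS = (3 + 4)(3² - 3·4 + 4²) = 91

LHS = RHS, so the equation holds at this point.

Answer: Holds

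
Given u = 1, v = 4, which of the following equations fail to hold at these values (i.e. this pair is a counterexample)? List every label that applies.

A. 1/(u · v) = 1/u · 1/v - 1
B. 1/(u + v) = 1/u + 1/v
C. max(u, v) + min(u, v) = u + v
A, B

Evaluating each claim at the given values:
A. LHS = 1/4, RHS = -3/4 → fails here (LHS ≠ RHS)
B. LHS = 1/5, RHS = 5/4 → fails here (LHS ≠ RHS)
C. LHS = 5, RHS = 5 → holds here (LHS = RHS)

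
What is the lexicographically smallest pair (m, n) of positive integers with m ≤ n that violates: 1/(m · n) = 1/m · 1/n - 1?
Substituting (1, 1) into the claim:
LHS = 1/(1 · 1) = 1
RHS = 1/1 · 1/1 - 1 = 0

Since LHS ≠ RHS, this pair disproves the claim, and no lexicographically smaller pair (m ≤ n, positive integers) does.

For instance (1, 3) is also a counterexample (LHS = 1/3, RHS = -2/3), but it's lexicographically larger.

Answer: (m, n) = (1, 1)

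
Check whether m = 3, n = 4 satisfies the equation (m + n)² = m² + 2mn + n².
Substituting m = 3, n = 4:

LHS = (3 + 4)² = 49
RHS = 3² + 2·3·4 + 4² = 49

LHS = RHS, so the equation holds at this point.

Answer: Holds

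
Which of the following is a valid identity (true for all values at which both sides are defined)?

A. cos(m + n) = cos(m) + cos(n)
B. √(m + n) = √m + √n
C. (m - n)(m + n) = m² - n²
A: fails at (6, 7) — LHS = cos(13) ≈ 0.9074, RHS = cos(7) + cos(6) ≈ 1.714.
B: fails at (6, 7) — LHS = √(13) ≈ 3.606, RHS = √(6) + √(7) ≈ 5.095.
C: holds — e.g. at (4, 5), both sides equal -9.

Answer: C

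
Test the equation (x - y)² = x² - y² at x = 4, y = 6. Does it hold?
Fails

Substituting x = 4, y = 6:

LHS = (4 - 6)² = 4
RHS = 4² - 6² = -20

LHS ≠ RHS, so the equation does not hold at this point.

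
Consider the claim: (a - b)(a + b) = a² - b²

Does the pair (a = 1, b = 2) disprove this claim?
No

Substituting a = 1, b = 2:
LHS = (1 - 2)(1 + 2) = -3
RHS = 1² - 2² = -3

The sides agree, so this pair does not disprove the claim.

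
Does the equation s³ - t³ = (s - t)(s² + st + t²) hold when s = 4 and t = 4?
Substituting s = 4, t = 4:

LHS = 4³ - 4³ = 0
RHS = (4 - 4)(4² + 4·4 + 4²) = 0

LHS = RHS, so the equation holds at this point.

Answer: Holds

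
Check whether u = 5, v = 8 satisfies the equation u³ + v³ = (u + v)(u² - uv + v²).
Holds

Substituting u = 5, v = 8:

LHS = 5³ + 8³ = 637
RHS = (5 + 8)(5² - 5·8 + 8²) = 637

LHS = RHS, so the equation holds at this point.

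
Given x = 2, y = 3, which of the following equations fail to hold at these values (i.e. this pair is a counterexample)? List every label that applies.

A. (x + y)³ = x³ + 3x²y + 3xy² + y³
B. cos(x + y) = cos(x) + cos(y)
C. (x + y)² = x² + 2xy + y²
B

Evaluating each claim at the given values:
A. LHS = 125, RHS = 125 → holds here (LHS = RHS)
B. LHS = cos(5) ≈ 0.2837, RHS = cos(3) + cos(2) ≈ -1.406 → fails here (LHS ≠ RHS)
C. LHS = 25, RHS = 25 → holds here (LHS = RHS)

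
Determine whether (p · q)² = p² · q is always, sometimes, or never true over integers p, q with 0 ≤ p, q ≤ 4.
Sometimes true

It holds at (p, q) = (2, 0) (both sides equal 0), but fails at (p, q) = (3, 2) (LHS = 36, RHS = 18).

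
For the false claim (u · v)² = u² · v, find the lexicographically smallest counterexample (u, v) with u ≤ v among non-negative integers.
(u, v) = (1, 2)

At (0, 4): both sides equal 0, so it holds there.
At (0, 5): both sides equal 0, so it holds there.

Substituting (1, 2) into the claim:
LHS = (1 · 2)² = 4
RHS = 1² · 2 = 2

Since LHS ≠ RHS, this pair disproves the claim, and no lexicographically smaller pair (u ≤ v, non-negative integers) does.

For instance (4, 6) is also a counterexample (LHS = 576, RHS = 96), but it's lexicographically larger.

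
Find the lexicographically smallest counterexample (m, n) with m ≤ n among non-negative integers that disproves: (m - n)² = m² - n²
(m, n) = (0, 1)

Substituting (0, 1) into the claim:
LHS = (0 - 1)² = 1
RHS = 0² - 1² = -1

Since LHS ≠ RHS, this pair disproves the claim, and no lexicographically smaller pair (m ≤ n, non-negative integers) does.

For instance (2, 3) is also a counterexample (LHS = 1, RHS = -5), but it's lexicographically larger.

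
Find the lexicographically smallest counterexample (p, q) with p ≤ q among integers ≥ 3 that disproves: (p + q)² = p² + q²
(p, q) = (3, 3)

Substituting (3, 3) into the claim:
LHS = (3 + 3)² = 36
RHS = 3² + 3² = 18

Since LHS ≠ RHS, this pair disproves the claim, and no lexicographically smaller pair (p ≤ q, integers ≥ 3) does.

For instance (9, 9) is also a counterexample (LHS = 324, RHS = 162), but it's lexicographically larger.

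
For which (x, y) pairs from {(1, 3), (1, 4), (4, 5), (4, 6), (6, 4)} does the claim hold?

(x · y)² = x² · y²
Testing each pair:
(1, 3): LHS = 9, RHS = 9 → holds
(1, 4): LHS = 16, RHS = 16 → holds
(4, 5): LHS = 400, RHS = 400 → holds
(4, 6): LHS = 576, RHS = 576 → holds
(6, 4): LHS = 576, RHS = 576 → holds

Every pair satisfies the claim.

Answer: All pairs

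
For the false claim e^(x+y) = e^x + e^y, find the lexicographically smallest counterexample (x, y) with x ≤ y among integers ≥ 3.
Substituting (3, 3) into the claim:
LHS = e^(3+3) = e^6 ≈ 403.4
RHS = e^3 + e^3 = 2·e^3 ≈ 40.17

Since LHS ≠ RHS, this pair disproves the claim, and no lexicographically smaller pair (x ≤ y, integers ≥ 3) does.

For instance (3, 5) is also a counterexample (LHS = e^8 ≈ 2981, RHS = e^3 + e^5 ≈ 168.5), but it's lexicographically larger.

Answer: (x, y) = (3, 3)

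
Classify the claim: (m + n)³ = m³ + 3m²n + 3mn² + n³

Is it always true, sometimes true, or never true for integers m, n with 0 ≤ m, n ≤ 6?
Always true

The identity holds for every pair in the range. For instance at (m, n) = (3, 0): both sides equal 27.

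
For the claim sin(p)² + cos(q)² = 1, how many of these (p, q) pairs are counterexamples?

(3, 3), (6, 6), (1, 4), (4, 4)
Testing each pair:
(3, 3): LHS = sin(3)² + cos(3)² = 1, RHS = 1 → satisfies claim
(6, 6): LHS = sin(6)² + cos(6)² = 1, RHS = 1 → satisfies claim
(1, 4): LHS = cos(4)² + sin(1)² ≈ 1.135, RHS = 1 → counterexample
(4, 4): LHS = cos(4)² + sin(4)² = 1, RHS = 1 → satisfies claim

That makes 1 counterexample.

Answer: 1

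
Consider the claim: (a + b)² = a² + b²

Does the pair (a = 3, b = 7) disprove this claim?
Substituting a = 3, b = 7:
LHS = (3 + 7)² = 100
RHS = 3² + 7² = 58

Since LHS ≠ RHS, this pair disproves the claim.

Answer: Yes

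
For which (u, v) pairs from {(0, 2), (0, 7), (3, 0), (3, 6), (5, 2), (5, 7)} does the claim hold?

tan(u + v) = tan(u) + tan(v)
Testing each pair:
(0, 2): LHS = tan(2) ≈ -2.185, RHS = tan(2) ≈ -2.185 → holds
(0, 7): LHS = tan(7) ≈ 0.8714, RHS = tan(7) ≈ 0.8714 → holds
(3, 0): LHS = tan(3) ≈ -0.1425, RHS = tan(3) ≈ -0.1425 → holds
(3, 6): LHS = tan(9) ≈ -0.4523, RHS = tan(6) + tan(3) ≈ -0.4336 → fails
(5, 2): LHS = tan(7) ≈ 0.8714, RHS = tan(5) + tan(2) ≈ -5.566 → fails
(5, 7): LHS = tan(12) ≈ -0.6359, RHS = tan(5) + tan(7) ≈ -2.509 → fails

3 of 6 pairs satisfy the claim.

Answer: (0, 2), (0, 7), (3, 0)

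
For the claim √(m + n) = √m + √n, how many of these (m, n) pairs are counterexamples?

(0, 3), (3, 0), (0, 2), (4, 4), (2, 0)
1

Testing each pair:
(0, 3): LHS = √(3) ≈ 1.732, RHS = √(3) ≈ 1.732 → satisfies claim
(3, 0): LHS = √(3) ≈ 1.732, RHS = √(3) ≈ 1.732 → satisfies claim
(0, 2): LHS = √(2) ≈ 1.414, RHS = √(2) ≈ 1.414 → satisfies claim
(4, 4): LHS = 2·√(2) ≈ 2.828, RHS = 4 → counterexample
(2, 0): LHS = √(2) ≈ 1.414, RHS = √(2) ≈ 1.414 → satisfies claim

That makes 1 counterexample.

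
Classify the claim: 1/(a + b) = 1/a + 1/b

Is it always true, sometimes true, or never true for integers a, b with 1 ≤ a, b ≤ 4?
The claim fails for every pair in the range. For instance at (a, b) = (4, 3): LHS = 1/7, RHS = 7/12.

Answer: Never true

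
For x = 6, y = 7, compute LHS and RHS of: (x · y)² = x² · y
LHS = (6 · 7)² = 1764
RHS = 6² · 7 = 252

LHS ≠ RHS, so the equation does not hold here.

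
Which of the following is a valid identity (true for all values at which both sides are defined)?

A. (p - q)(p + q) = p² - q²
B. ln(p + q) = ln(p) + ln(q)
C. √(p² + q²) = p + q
A: holds — e.g. at (1, 2), both sides equal -3.
B: fails at (3, 7) — LHS = ln(10) ≈ 2.303, RHS = ln(3) + ln(7) ≈ 3.045.
C: fails at (3, 3) — LHS = 3·√(2) ≈ 4.243, RHS = 6.

Answer: A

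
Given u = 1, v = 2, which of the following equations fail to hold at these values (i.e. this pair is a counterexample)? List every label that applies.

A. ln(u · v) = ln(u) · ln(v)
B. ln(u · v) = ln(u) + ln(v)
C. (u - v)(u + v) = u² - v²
A

Evaluating each claim at the given values:
A. LHS = ln(2) ≈ 0.6931, RHS = 0 → fails here (LHS ≠ RHS)
B. LHS = ln(2) ≈ 0.6931, RHS = ln(2) ≈ 0.6931 → holds here (LHS = RHS)
C. LHS = -3, RHS = -3 → holds here (LHS = RHS)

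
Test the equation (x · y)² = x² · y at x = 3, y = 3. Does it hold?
Substituting x = 3, y = 3:

LHS = (3 · 3)² = 81
RHS = 3² · 3 = 27

LHS ≠ RHS, so the equation does not hold at this point.

Answer: Fails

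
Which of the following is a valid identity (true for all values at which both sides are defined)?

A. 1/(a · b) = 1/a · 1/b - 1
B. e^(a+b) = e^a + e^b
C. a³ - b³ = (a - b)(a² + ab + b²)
C

A: fails at (5, 8) — LHS = 1/40, RHS = -39/40.
B: fails at (1, 2) — LHS = e^3 ≈ 20.09, RHS = e + e^2 ≈ 10.11.
C: holds — e.g. at (0, 1), both sides equal -1.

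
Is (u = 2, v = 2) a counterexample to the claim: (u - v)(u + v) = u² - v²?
Substituting u = 2, v = 2:
LHS = (2 - 2)(2 + 2) = 0
RHS = 2² - 2² = 0

The sides agree, so this pair does not disprove the claim.

Answer: No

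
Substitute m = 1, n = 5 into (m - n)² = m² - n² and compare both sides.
LHS = (1 - 5)² = 16
RHS = 1² - 5² = -24

LHS ≠ RHS, so the equation does not hold here.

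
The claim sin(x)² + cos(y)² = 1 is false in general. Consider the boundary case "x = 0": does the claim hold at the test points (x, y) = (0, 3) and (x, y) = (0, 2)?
No, fails at both test points

At (0, 3): LHS = cos(3)² ≈ 0.9801 ≠ RHS = 1
At (0, 2): LHS = cos(2)² ≈ 0.1732 ≠ RHS = 1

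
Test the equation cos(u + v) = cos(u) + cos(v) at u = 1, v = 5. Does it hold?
Fails

Substituting u = 1, v = 5:

LHS = cos(1 + 5) = cos(6) ≈ 0.9602
RHS = cos(1) + cos(5) ≈ 0.824

LHS ≠ RHS, so the equation does not hold at this point.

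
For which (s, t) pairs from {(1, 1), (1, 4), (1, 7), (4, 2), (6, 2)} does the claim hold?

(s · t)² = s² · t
(1, 1)

Testing each pair:
(1, 1): LHS = 1, RHS = 1 → holds
(1, 4): LHS = 16, RHS = 4 → fails
(1, 7): LHS = 49, RHS = 7 → fails
(4, 2): LHS = 64, RHS = 32 → fails
(6, 2): LHS = 144, RHS = 72 → fails

1 of 5 pairs satisfies the claim.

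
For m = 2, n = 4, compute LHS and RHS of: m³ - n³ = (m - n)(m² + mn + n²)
LHS = 2³ - 4³ = -56
RHS = (2 - 4)(2² + 2·4 + 4²) = -56

LHS = RHS: the two sides agree.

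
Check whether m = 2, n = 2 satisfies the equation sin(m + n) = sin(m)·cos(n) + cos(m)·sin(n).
Holds

Substituting m = 2, n = 2:

LHS = sin(2 + 2) = sin(4) ≈ -0.7568
RHS = sin(2)·cos(2) + cos(2)·sin(2) = 2·sin(2)·cos(2) ≈ -0.7568

LHS = RHS, so the equation holds at this point.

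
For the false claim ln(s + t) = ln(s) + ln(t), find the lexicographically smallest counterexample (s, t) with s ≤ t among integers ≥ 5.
Substituting (5, 5) into the claim:
LHS = ln(5 + 5) = ln(10) ≈ 2.303
RHS = ln(5) + ln(5) = 2·ln(5) ≈ 3.219

Since LHS ≠ RHS, this pair disproves the claim, and no lexicographically smaller pair (s ≤ t, integers ≥ 5) does.

For instance (9, 11) is also a counterexample (LHS = ln(20) ≈ 2.996, RHS = ln(9) + ln(11) ≈ 4.595), but it's lexicographically larger.

Answer: (s, t) = (5, 5)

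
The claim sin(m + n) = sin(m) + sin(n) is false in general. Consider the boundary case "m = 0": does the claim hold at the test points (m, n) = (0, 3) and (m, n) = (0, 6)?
At (0, 3): LHS = sin(3) ≈ 0.1411, RHS = sin(3) ≈ 0.1411 → equal
At (0, 6): LHS = sin(6) ≈ -0.2794, RHS = sin(6) ≈ -0.2794 → equal

So the claim does hold at both of these boundary points, even though it is not an identity.

Answer: Yes, holds at both test points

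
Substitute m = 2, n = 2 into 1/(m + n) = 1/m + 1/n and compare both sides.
LHS = 1/(2 + 2) = 1/4
RHS = 1/2 + 1/2 = 1

LHS ≠ RHS, so the equation does not hold here.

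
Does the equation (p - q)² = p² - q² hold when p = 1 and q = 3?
Fails

Substituting p = 1, q = 3:

LHS = (1 - 3)² = 4
RHS = 1² - 3² = -8

LHS ≠ RHS, so the equation does not hold at this point.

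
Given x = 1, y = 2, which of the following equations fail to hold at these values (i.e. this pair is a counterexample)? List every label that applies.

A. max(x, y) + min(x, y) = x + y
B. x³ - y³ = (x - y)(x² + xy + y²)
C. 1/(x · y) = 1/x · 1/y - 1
Evaluating each claim at the given values:
A. LHS = 3, RHS = 3 → holds here (LHS = RHS)
B. LHS = -7, RHS = -7 → holds here (LHS = RHS)
C. LHS = 1/2, RHS = -1/2 → fails here (LHS ≠ RHS)

Answer: C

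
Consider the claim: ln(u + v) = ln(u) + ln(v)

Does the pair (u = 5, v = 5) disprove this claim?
Yes

Substituting u = 5, v = 5:
LHS = ln(5 + 5) = ln(10) ≈ 2.303
RHS = ln(5) + ln(5) = 2·ln(5) ≈ 3.219

Since LHS ≠ RHS, this pair disproves the claim.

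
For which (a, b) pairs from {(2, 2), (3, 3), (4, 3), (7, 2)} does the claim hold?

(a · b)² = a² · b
Testing each pair:
(2, 2): LHS = 16, RHS = 8 → fails
(3, 3): LHS = 81, RHS = 27 → fails
(4, 3): LHS = 144, RHS = 48 → fails
(7, 2): LHS = 196, RHS = 98 → fails

No pair satisfies the claim.

Answer: None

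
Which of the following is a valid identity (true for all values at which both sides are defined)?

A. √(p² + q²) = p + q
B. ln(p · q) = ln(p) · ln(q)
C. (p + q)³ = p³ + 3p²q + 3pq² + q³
A: fails at (3, 3) — LHS = 3·√(2) ≈ 4.243, RHS = 6.
B: fails at (3, 3) — LHS = ln(9) ≈ 2.197, RHS = ln(3)² ≈ 1.207.
C: holds — e.g. at (5, 5), both sides equal 1000.

Answer: C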